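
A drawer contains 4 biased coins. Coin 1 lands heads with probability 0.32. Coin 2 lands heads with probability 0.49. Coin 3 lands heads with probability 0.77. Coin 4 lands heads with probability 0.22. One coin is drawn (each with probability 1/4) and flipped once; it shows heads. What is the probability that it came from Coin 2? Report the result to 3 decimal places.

P(heads|C1) = 0.32; P(heads|C2) = 0.49; P(heads|C3) = 0.77; P(heads|C4) = 0.22.
Prior × likelihood for each source: 0.25·0.32=0.08000, 0.25·0.49=0.1225, 0.25·0.77=0.1925, 0.25·0.22=0.05500. Summing gives P(heads) = 0.45000.
P(Coin 2 | heads) = 0.1225 / 0.45000 = 0.272.

Posterior probability ≈ 0.272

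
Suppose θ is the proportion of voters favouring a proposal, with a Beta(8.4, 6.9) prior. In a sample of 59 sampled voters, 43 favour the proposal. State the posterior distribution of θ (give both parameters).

Posterior: Beta(51.4, 22.9)

Observing 43 successes and 16 failures updates Beta(8.4, 6.9) by adding the success and failure counts to the two shape parameters: α = 8.4+43 = 51.4, β = 6.9+16 = 22.9.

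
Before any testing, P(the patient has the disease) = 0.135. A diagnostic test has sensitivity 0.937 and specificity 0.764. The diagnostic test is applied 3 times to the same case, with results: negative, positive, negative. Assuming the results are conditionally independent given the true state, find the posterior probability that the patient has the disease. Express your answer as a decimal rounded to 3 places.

With H the event that the patient has the disease, the joint likelihood of the observed sequence is P(data|H) = 0.063·0.937·0.063 = 0.0037190 and P(data|¬H) = 0.764·0.236·0.764 = 0.13775.
Bayes: P(H|data) = 0.135·0.0037190 / (0.135·0.0037190 + 0.865·0.13775) = 0.00050206/0.11966 = 0.0042.

Posterior P(H) ≈ 0.004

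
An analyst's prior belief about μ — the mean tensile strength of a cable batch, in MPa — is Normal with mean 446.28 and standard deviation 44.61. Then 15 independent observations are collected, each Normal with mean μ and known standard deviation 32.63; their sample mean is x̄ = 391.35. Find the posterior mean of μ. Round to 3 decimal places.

Posterior mean ≈ 393.242

Prior precision 1/τ₀² = 1/44.61² = 0.00050250; data precision n/σ² = 15/32.63² = 0.0140883.
Posterior precision = 0.00050250 + 0.0140883 = 0.0145908.
Posterior mean = (0.00050250·446.28 + 0.0140883·391.35) / 0.0145908 = 393.242.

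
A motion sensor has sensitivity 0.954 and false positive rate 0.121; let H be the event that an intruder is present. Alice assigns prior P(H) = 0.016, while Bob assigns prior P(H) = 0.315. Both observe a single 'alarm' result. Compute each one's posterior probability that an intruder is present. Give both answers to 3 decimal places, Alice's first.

Alice: 0.114; Bob: 0.784

The likelihood ratio for an 'alarm' result is 0.954/0.121 = 7.8843.
Alice: prior odds 0.016/0.984 = 0.016260; posterior odds 0.12820; posterior probability 0.114.
Bob: prior odds 0.315/0.685 = 0.45985; posterior odds 3.6256; posterior probability 0.784.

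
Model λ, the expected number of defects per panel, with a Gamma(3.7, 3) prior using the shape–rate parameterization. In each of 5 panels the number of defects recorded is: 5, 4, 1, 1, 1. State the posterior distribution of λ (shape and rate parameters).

The Poisson likelihood adds the total count to the shape and the number of exposure periods to the rate. Here ∑xᵢ = 12 and n = 5, so shape 3.7→15.7 and rate 3→8.

Posterior: Gamma(shape=15.7, rate=8)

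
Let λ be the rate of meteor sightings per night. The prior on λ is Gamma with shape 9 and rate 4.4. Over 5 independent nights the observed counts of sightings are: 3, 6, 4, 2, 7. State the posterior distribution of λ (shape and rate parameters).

Posterior: Gamma(shape=31, rate=9.4)

Total count ∑xᵢ = 22 over n = 5 nights.
Gamma is conjugate to the Poisson likelihood: posterior is Gamma(shape = 9+22 = 31, rate = 4.4+5 = 9.4).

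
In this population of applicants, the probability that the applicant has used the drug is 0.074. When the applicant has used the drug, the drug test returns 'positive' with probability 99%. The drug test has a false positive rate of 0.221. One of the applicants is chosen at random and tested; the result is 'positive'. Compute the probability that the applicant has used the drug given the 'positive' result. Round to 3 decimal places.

Let H be the event that the applicant has used the drug. P(H) = 0.074, so P(¬H) = 0.926. With E the 'positive' result, P(E|H) = 0.99 and P(E|¬H) = 0.221.
P(E) = 0.99·0.074 + 0.221·0.926 = 0.073260 + 0.20465 = 0.27791.
By Bayes' theorem, P(H|E) = 0.073260 / 0.27791 = 0.264.

P(H | E) ≈ 0.264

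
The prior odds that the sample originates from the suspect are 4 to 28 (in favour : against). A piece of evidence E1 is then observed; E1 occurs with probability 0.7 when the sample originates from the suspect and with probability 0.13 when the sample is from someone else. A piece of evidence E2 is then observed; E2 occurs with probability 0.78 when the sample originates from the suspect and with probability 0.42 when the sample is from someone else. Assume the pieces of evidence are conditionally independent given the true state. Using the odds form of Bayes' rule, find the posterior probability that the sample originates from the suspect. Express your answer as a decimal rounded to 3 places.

Posterior probability ≈ 0.588

Prior odds = 4/28 = 0.14286.
Likelihood ratio for E1 = 0.7/0.13 = 5.3846.
Likelihood ratio for E2 = 0.78/0.42 = 1.8571.
Posterior odds = prior odds × LR₁ × LR₂ = 1.4286.
Posterior probability = odds/(1+odds) = 1.4286/2.4286 = 0.588.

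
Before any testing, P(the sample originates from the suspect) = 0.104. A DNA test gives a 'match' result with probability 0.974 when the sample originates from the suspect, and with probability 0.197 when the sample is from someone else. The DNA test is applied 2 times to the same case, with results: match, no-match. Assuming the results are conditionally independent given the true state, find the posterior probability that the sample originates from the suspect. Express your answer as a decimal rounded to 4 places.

With H the event that the sample originates from the suspect, the joint likelihood of the observed sequence is P(data|H) = 0.974·0.026 = 0.025324 and P(data|¬H) = 0.197·0.803 = 0.15819.
Bayes: P(H|data) = 0.104·0.025324 / (0.104·0.025324 + 0.896·0.15819) = 0.0026337/0.14437 = 0.0182.

Posterior P(H) ≈ 0.0182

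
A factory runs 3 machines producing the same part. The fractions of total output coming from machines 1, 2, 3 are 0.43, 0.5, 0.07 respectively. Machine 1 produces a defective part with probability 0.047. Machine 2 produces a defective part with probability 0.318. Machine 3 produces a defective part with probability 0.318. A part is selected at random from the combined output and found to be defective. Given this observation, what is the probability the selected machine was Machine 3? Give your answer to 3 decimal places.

Posterior probability ≈ 0.110

Tabulate prior·likelihood by source: [1] prior 0.43, lik 0.047, product 0.02021; [2] prior 0.5, lik 0.318, product 0.1590; [3] prior 0.07, lik 0.318, product 0.02226.
Normalizing constant = 0.20147; the posterior for Machine 3 is its product over the sum, 0.02226/0.20147 = 0.110.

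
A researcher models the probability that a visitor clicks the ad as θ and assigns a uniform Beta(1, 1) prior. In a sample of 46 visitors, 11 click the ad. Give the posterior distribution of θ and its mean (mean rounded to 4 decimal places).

The binomial likelihood is conjugate to the Beta prior: with 11 successes and 35 failures, the posterior is Beta(1+11, 1+35) = Beta(12, 36).
E[θ | data] = 12/(12+36) = 0.2500.

Posterior: Beta(12, 36); mean ≈ 0.2500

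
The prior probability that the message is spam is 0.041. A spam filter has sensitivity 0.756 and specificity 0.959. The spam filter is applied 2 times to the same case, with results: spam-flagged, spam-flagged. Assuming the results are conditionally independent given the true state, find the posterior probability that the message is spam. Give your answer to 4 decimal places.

Posterior P(H) ≈ 0.9356

With H the event that the message is spam, the joint likelihood of the observed sequence is P(data|H) = 0.756·0.756 = 0.57154 and P(data|¬H) = 0.041·0.041 = 0.0016810.
Bayes: P(H|data) = 0.041·0.57154 / (0.041·0.57154 + 0.959·0.0016810) = 0.023433/0.025045 = 0.9356.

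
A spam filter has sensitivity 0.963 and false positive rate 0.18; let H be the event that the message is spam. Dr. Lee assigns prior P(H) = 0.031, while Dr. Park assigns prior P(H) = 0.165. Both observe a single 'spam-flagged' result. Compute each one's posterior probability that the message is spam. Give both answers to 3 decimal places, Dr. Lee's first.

Dr. Lee: 0.146; Dr. Park: 0.514

P('+'|H) = 0.963, P('+'|¬H) = 0.18.
Dr. Lee: numerator 0.963·0.031 = 0.029853; evidence = 0.029853+0.18·0.969 = 0.20427; posterior = 0.146.
Dr. Park: numerator 0.963·0.165 = 0.15890; evidence = 0.15890+0.18·0.835 = 0.30919; posterior = 0.514.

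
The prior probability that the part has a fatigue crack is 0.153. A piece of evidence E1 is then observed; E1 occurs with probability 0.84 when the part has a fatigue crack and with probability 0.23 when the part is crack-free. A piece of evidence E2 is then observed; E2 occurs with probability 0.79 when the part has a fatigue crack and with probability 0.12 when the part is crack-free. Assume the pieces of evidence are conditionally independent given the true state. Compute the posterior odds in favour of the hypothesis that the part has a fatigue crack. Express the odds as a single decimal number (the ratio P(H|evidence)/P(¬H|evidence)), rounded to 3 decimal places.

Prior odds = 0.153/(1−0.153) = 0.18064.
Likelihood ratio for E1 = 0.84/0.23 = 3.6522.
Likelihood ratio for E2 = 0.79/0.12 = 6.5833.
Posterior odds = prior odds × LR₁ × LR₂ = 4.3432.

Posterior odds ≈ 4.343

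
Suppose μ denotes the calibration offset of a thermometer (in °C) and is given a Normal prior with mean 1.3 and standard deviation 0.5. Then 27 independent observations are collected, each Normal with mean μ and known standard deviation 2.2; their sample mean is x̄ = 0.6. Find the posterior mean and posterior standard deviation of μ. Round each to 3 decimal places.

Posterior mean ≈ 0.892; posterior SD ≈ 0.323

With known σ, the Normal prior is conjugate. Weight on the data is w = (n/σ²)/(n/σ² + 1/τ₀²) = 5.57851/(5.57851+4.00000) = 0.58240.
Posterior mean = w·x̄ + (1−w)·μ₀ = 0.58240·0.6 + 0.41760·1.3 = 0.892. Posterior variance = 1/(5.57851+4.00000) = 0.104400, so SD = 0.323.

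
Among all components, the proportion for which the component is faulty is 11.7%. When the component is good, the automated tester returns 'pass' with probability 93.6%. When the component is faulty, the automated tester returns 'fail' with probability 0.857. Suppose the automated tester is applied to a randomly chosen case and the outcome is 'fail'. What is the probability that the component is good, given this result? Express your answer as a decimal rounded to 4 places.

P(¬H | E) ≈ 0.3605

Let H be the event that the component is faulty. P(H) = 0.117, so P(¬H) = 0.883. With E the 'fail' result, P(E|H) = 0.857 and P(E|¬H) = 0.064.
P(E) = 0.857·0.117 + 0.064·0.883 = 0.10027 + 0.056512 = 0.15678.
By Bayes' theorem, P(H|E) = 0.10027 / 0.15678 = 0.6395. Hence P(¬H|E) = 1 − 0.6395 = 0.3605.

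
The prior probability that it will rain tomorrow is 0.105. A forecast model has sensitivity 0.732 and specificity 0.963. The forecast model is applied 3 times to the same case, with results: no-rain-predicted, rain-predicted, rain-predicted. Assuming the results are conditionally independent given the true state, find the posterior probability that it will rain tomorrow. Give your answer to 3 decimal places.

Posterior P(H) ≈ 0.927

With H the event that it will rain tomorrow, the joint likelihood of the observed sequence is P(data|H) = 0.268·0.732·0.732 = 0.14360 and P(data|¬H) = 0.963·0.037·0.037 = 0.0013183.
Bayes: P(H|data) = 0.105·0.14360 / (0.105·0.14360 + 0.895·0.0013183) = 0.015078/0.016258 = 0.9274.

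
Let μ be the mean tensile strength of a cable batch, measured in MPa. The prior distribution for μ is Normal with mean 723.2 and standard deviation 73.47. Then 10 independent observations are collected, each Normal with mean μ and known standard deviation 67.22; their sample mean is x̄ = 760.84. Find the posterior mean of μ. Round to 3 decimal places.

Posterior mean ≈ 757.933

With known σ, the Normal prior is conjugate. Weight on the data is w = (n/σ²)/(n/σ² + 1/τ₀²) = 0.00221311/(0.00221311+0.00018526) = 0.92276.
Posterior mean = w·x̄ + (1−w)·μ₀ = 0.92276·760.84 + 0.077244·723.2 = 757.933.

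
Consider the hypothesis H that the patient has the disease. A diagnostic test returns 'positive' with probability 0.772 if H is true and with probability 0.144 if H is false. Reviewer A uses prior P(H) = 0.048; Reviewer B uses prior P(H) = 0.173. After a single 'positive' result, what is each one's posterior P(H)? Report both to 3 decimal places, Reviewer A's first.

Reviewer A: 0.213; Reviewer B: 0.529

The likelihood ratio for a 'positive' result is 0.772/0.144 = 5.3611.
Reviewer A: prior odds 0.048/0.952 = 0.050420; posterior odds 0.27031; posterior probability 0.213.
Reviewer B: prior odds 0.173/0.827 = 0.20919; posterior odds 1.1215; posterior probability 0.529.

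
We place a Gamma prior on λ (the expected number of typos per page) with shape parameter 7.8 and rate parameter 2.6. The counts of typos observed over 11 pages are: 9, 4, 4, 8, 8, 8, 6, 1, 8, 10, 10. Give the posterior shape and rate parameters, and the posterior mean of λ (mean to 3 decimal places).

Total count ∑xᵢ = 76 over n = 11 pages.
Gamma is conjugate to the Poisson likelihood: posterior is Gamma(shape = 7.8+76 = 83.8, rate = 2.6+11 = 13.6).
Posterior mean = shape/rate = 83.8/13.6 = 6.162.

Posterior: Gamma(shape=83.8, rate=13.6); mean ≈ 6.162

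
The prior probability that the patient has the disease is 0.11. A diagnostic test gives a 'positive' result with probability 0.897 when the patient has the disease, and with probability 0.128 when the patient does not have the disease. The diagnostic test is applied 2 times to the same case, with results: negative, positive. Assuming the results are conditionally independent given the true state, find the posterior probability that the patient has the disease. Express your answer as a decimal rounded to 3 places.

Posterior P(H) ≈ 0.093

Let H be the event that the patient has the disease; start with P(H) = 0.11. P('positive'|H) = 0.897, P('positive'|¬H) = 0.128.
Update on result 1 ('negative'): P(H) ← 0.103·0.1100 / (0.103·0.1100 + 0.872·0.8900) = 0.011330/0.78741 = 0.0144.
Update on result 2 ('positive'): P(H) ← 0.897·0.0144 / (0.897·0.0144 + 0.128·0.9856) = 0.012907/0.13907 = 0.0928.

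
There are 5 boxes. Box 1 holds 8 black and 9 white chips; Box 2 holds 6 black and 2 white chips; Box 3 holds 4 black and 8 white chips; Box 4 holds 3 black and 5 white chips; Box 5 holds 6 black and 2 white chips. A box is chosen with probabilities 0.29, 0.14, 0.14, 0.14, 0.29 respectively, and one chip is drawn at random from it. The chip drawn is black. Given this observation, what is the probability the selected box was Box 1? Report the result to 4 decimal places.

P(black|Box 1) = 0.4706; P(black|Box 2) = 0.75; P(black|Box 3) = 0.3333; P(black|Box 4) = 0.375; P(black|Box 5) = 0.75.
Prior × likelihood for each source: 0.29·0.4706=0.1365, 0.14·0.75=0.1050, 0.14·0.3333=0.04667, 0.14·0.375=0.05250, 0.29·0.75=0.2175. Summing gives P(black) = 0.55814.
P(Box 1 | black) = 0.1365 / 0.55814 = 0.2445.

Posterior probability ≈ 0.2445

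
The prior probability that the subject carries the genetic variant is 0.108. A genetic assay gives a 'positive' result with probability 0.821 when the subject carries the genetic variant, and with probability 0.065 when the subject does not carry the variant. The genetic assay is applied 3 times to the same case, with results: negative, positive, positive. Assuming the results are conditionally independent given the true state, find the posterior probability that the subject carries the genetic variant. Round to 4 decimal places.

Let H be the event that the subject carries the genetic variant; start with P(H) = 0.108. P('positive'|H) = 0.821, P('positive'|¬H) = 0.065.
Update on result 1 ('negative'): P(H) ← 0.179·0.1080 / (0.179·0.1080 + 0.935·0.8920) = 0.019332/0.85335 = 0.0227.
Update on result 2 ('positive'): P(H) ← 0.821·0.0227 / (0.821·0.0227 + 0.065·0.9773) = 0.018599/0.082127 = 0.2265.
Update on result 3 ('positive'): P(H) ← 0.821·0.2265 / (0.821·0.2265 + 0.065·0.7735) = 0.18593/0.23621 = 0.7871.

Posterior P(H) ≈ 0.7871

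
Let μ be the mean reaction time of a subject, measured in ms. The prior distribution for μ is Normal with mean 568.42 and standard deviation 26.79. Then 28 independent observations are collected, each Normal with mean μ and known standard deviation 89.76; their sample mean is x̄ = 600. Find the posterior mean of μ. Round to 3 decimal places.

Prior precision 1/τ₀² = 1/26.79² = 0.00139333; data precision n/σ² = 28/89.76² = 0.00347530.
Posterior precision = 0.00139333 + 0.00347530 = 0.00486863.
Posterior mean = (0.00139333·568.42 + 0.00347530·600) / 0.00486863 = 590.962.

Posterior mean ≈ 590.962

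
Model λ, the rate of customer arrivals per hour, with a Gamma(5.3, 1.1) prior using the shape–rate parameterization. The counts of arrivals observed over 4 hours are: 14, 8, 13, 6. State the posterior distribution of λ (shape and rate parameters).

Total count ∑xᵢ = 41 over n = 4 hours.
Gamma is conjugate to the Poisson likelihood: posterior is Gamma(shape = 5.3+41 = 46.3, rate = 1.1+4 = 5.1).

Posterior: Gamma(shape=46.3, rate=5.1)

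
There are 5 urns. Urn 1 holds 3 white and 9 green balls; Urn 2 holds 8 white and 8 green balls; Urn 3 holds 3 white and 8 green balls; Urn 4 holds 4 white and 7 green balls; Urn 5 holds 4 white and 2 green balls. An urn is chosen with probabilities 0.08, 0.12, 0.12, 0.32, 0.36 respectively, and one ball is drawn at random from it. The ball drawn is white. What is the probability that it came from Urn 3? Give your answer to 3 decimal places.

Posterior probability ≈ 0.070

Tabulate prior·likelihood by source: [1] prior 0.08, lik 0.25, product 0.02000; [2] prior 0.12, lik 0.5, product 0.06000; [3] prior 0.12, lik 0.2727, product 0.03273; [4] prior 0.32, lik 0.3636, product 0.1164; [5] prior 0.36, lik 0.6667, product 0.2400.
Normalizing constant = 0.46909; the posterior for Urn 3 is its product over the sum, 0.03273/0.46909 = 0.070.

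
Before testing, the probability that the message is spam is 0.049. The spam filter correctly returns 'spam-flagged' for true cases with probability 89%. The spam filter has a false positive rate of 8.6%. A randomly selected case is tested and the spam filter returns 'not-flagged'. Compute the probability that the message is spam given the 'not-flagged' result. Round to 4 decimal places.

P(H | E) ≈ 0.0062

Let H be the event that the message is spam. P(H) = 0.049, so P(¬H) = 0.951. With E the 'not-flagged' result, P(E|H) = 0.11 and P(E|¬H) = 0.914.
P(E) = 0.11·0.049 + 0.914·0.951 = 0.0053900 + 0.86921 = 0.87460.
By Bayes' theorem, P(H|E) = 0.0053900 / 0.87460 = 0.0062.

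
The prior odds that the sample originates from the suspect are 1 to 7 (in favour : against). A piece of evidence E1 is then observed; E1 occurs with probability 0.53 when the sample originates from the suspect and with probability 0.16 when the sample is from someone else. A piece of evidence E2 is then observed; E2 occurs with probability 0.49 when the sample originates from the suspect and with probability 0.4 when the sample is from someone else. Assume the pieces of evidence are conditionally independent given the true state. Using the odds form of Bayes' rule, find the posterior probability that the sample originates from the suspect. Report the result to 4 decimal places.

Prior odds = 1/7 = 0.14286. In log-odds, ln(0.14286) = -1.9459.
Add log likelihood ratios: ln(3.3125) + ln(1.2250) = 1.4006.
Posterior log-odds = -0.54527, so posterior odds = exp(-0.54527) = 0.57969. Converting, P(H|E) = 0.57969/1.5797 = 0.3670.

Posterior probability ≈ 0.3670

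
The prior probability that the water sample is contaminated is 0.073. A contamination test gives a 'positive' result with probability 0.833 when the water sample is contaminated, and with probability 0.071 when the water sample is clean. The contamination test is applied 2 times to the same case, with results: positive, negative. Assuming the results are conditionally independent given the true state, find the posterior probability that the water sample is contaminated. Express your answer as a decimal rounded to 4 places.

With H the event that the water sample is contaminated, the joint likelihood of the observed sequence is P(data|H) = 0.833·0.167 = 0.13911 and P(data|¬H) = 0.071·0.929 = 0.065959.
Bayes: P(H|data) = 0.073·0.13911 / (0.073·0.13911 + 0.927·0.065959) = 0.010155/0.071299 = 0.1424.

Posterior P(H) ≈ 0.1424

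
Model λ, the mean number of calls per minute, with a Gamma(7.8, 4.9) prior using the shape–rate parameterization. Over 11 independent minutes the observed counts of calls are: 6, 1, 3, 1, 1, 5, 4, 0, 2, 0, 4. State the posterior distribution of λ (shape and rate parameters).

The Poisson likelihood adds the total count to the shape and the number of exposure periods to the rate. Here ∑xᵢ = 27 and n = 11, so shape 7.8→34.8 and rate 4.9→15.9.

Posterior: Gamma(shape=34.8, rate=15.9)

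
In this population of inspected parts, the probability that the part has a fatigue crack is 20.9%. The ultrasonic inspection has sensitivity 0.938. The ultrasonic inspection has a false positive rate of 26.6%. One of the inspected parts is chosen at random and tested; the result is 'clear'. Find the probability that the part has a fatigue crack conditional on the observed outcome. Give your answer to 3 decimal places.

Let H be the event that the part has a fatigue crack. P(H) = 0.209, so P(¬H) = 0.791. With E the 'clear' result, P(E|H) = 0.062 and P(E|¬H) = 0.734.
P(E) = 0.062·0.209 + 0.734·0.791 = 0.012958 + 0.58059 = 0.59355.
By Bayes' theorem, P(H|E) = 0.012958 / 0.59355 = 0.022.

P(H | E) ≈ 0.022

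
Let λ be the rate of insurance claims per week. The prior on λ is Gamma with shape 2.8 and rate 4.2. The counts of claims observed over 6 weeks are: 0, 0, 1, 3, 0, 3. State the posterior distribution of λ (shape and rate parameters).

The Poisson likelihood adds the total count to the shape and the number of exposure periods to the rate. Here ∑xᵢ = 7 and n = 6, so shape 2.8→9.8 and rate 4.2→10.2.

Posterior: Gamma(shape=9.8, rate=10.2)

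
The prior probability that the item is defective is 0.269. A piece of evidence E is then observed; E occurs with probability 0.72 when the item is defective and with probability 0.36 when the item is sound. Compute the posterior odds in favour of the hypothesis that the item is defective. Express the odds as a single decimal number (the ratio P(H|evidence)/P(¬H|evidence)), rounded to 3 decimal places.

Posterior odds ≈ 0.736

Prior odds = 0.269/(1−0.269) = 0.36799. In log-odds, ln(0.36799) = -0.99970.
Add log likelihood ratio: ln(2.0000) = 0.69315.
Posterior log-odds = -0.30655, so posterior odds = exp(-0.30655) = 0.73598.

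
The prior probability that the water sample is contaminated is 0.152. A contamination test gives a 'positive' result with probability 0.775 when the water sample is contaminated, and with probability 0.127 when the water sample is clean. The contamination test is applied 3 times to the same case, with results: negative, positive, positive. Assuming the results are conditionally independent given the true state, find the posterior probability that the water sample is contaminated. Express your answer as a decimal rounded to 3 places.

Posterior P(H) ≈ 0.632

Let H be the event that the water sample is contaminated; start with P(H) = 0.152. P('positive'|H) = 0.775, P('positive'|¬H) = 0.127.
Update on result 1 ('negative'): P(H) ← 0.225·0.1520 / (0.225·0.1520 + 0.873·0.8480) = 0.034200/0.77450 = 0.0442.
Update on result 2 ('positive'): P(H) ← 0.775·0.0442 / (0.775·0.0442 + 0.127·0.9558) = 0.034222/0.15561 = 0.2199.
Update on result 3 ('positive'): P(H) ← 0.775·0.2199 / (0.775·0.2199 + 0.127·0.7801) = 0.17043/0.26951 = 0.6324.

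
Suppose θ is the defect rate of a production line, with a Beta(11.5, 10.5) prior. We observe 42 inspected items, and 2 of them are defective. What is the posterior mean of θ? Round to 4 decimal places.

Posterior mean ≈ 0.2109

Observing 2 successes and 40 failures updates Beta(11.5, 10.5) by adding the success and failure counts to the two shape parameters: α = 11.5+2 = 13.5, β = 10.5+40 = 50.5.
E[θ | data] = 13.5/(13.5+50.5) = 0.2109.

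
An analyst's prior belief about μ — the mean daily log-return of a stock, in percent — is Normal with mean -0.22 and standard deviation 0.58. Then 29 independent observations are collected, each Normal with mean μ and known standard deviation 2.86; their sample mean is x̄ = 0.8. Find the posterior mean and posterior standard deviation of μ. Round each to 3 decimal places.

Posterior mean ≈ 0.335; posterior SD ≈ 0.392

With known σ, the Normal prior is conjugate. Weight on the data is w = (n/σ²)/(n/σ² + 1/τ₀²) = 3.54541/(3.54541+2.97265) = 0.54394.
Posterior mean = w·x̄ + (1−w)·μ₀ = 0.54394·0.8 + 0.45606·-0.22 = 0.335. Posterior variance = 1/(3.54541+2.97265) = 0.153420, so SD = 0.392.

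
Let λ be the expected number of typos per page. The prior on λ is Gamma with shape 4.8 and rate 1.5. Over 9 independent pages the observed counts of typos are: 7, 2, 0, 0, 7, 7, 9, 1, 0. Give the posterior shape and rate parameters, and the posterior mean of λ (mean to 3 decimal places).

The Poisson likelihood adds the total count to the shape and the number of exposure periods to the rate. Here ∑xᵢ = 33 and n = 9, so shape 4.8→37.8 and rate 1.5→10.5.
E[λ | data] = 37.8/10.5 = 3.600.

Posterior: Gamma(shape=37.8, rate=10.5); mean ≈ 3.600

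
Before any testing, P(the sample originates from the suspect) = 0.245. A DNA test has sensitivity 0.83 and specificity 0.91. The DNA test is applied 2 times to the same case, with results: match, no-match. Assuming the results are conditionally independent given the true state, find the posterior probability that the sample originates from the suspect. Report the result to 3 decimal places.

Posterior P(H) ≈ 0.359

With H the event that the sample originates from the suspect, the joint likelihood of the observed sequence is P(data|H) = 0.83·0.17 = 0.14110 and P(data|¬H) = 0.09·0.91 = 0.081900.
Bayes: P(H|data) = 0.245·0.14110 / (0.245·0.14110 + 0.755·0.081900) = 0.034570/0.096404 = 0.3586.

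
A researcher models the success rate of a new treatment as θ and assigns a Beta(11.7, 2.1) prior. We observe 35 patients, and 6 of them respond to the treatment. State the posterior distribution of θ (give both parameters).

Observing 6 successes and 29 failures updates Beta(11.7, 2.1) by adding the success and failure counts to the two shape parameters: α = 11.7+6 = 17.7, β = 2.1+29 = 31.1.

Posterior: Beta(17.7, 31.1)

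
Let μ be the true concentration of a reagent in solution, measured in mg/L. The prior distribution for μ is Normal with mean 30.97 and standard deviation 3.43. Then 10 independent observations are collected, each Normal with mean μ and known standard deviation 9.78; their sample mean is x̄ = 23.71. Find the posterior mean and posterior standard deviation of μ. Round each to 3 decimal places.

Posterior mean ≈ 26.966; posterior SD ≈ 2.297

With known σ, the Normal prior is conjugate. Weight on the data is w = (n/σ²)/(n/σ² + 1/τ₀²) = 0.104550/(0.104550+0.0849986) = 0.55157.
Posterior mean = w·x̄ + (1−w)·μ₀ = 0.55157·23.71 + 0.44843·30.97 = 26.966. Posterior variance = 1/(0.104550+0.0849986) = 5.27570, so SD = 2.297.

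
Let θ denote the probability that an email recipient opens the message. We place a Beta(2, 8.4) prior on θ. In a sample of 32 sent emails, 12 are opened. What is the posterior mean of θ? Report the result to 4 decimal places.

Posterior mean ≈ 0.3302

The binomial likelihood is conjugate to the Beta prior: with 12 successes and 20 failures, the posterior is Beta(2+12, 8.4+20) = Beta(14, 28.4).
Posterior mean = α/(α+β) = 14/42.4 = 0.3302.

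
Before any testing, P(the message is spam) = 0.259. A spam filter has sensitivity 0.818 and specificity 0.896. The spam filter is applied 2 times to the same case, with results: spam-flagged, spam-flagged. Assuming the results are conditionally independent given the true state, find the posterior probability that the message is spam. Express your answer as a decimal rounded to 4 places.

With H the event that the message is spam, the joint likelihood of the observed sequence is P(data|H) = 0.818·0.818 = 0.66912 and P(data|¬H) = 0.104·0.104 = 0.010816.
Bayes: P(H|data) = 0.259·0.66912 / (0.259·0.66912 + 0.741·0.010816) = 0.17330/0.18132 = 0.9558.

Posterior P(H) ≈ 0.9558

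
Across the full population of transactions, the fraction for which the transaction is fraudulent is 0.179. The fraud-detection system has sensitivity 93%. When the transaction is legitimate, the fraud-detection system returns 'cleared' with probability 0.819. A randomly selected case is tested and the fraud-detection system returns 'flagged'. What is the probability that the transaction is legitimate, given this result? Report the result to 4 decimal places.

Let H be the event that the transaction is fraudulent. P(H) = 0.179, so P(¬H) = 0.821. With E the 'flagged' result, P(E|H) = 0.93 and P(E|¬H) = 0.181.
P(E) = 0.93·0.179 + 0.181·0.821 = 0.16647 + 0.14860 = 0.31507.
By Bayes' theorem, P(H|E) = 0.16647 / 0.31507 = 0.5284. Hence P(¬H|E) = 1 − 0.5284 = 0.4716.

P(¬H | E) ≈ 0.4716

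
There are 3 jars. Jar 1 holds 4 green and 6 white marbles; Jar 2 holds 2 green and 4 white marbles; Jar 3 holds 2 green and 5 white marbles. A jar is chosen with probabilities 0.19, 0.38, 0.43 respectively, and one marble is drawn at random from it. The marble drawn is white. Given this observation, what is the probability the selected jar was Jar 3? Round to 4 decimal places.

Posterior probability ≈ 0.4554

Tabulate prior·likelihood by source: [1] prior 0.19, lik 0.6, product 0.1140; [2] prior 0.38, lik 0.6667, product 0.2533; [3] prior 0.43, lik 0.7143, product 0.3071.
Normalizing constant = 0.67448; the posterior for Jar 3 is its product over the sum, 0.3071/0.67448 = 0.4554.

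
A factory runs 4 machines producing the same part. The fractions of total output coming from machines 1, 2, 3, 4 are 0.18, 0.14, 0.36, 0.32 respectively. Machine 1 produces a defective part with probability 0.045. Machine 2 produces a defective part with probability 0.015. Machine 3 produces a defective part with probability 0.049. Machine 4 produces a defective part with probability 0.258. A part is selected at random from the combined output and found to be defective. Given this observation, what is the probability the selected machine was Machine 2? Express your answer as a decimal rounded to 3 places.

P(defective|M1) = 0.045; P(defective|M2) = 0.015; P(defective|M3) = 0.049; P(defective|M4) = 0.258.
Prior × likelihood for each source: 0.18·0.045=0.008100, 0.14·0.015=0.002100, 0.36·0.049=0.01764, 0.32·0.258=0.08256. Summing gives P(defective) = 0.11040.
P(Machine 2 | defective) = 0.002100 / 0.11040 = 0.019.

Posterior probability ≈ 0.019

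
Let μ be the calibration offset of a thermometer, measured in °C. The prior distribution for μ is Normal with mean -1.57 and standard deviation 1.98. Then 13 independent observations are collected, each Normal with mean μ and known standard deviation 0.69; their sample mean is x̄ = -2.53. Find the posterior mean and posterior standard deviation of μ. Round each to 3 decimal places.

With known σ, the Normal prior is conjugate. Weight on the data is w = (n/σ²)/(n/σ² + 1/τ₀²) = 27.3052/(27.3052+0.255076) = 0.99074.
Posterior mean = w·x̄ + (1−w)·μ₀ = 0.99074·-2.53 + 0.0092552·-1.57 = -2.521. Posterior variance = 1/(27.3052+0.255076) = 0.0362841, so SD = 0.190.

Posterior mean ≈ -2.521; posterior SD ≈ 0.190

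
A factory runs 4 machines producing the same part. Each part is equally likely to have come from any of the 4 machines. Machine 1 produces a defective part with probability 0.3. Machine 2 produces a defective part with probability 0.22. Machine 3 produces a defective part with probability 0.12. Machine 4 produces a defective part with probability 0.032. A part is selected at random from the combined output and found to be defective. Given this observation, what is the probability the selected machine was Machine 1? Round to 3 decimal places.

Tabulate prior·likelihood by source: [1] prior 0.25, lik 0.3, product 0.07500; [2] prior 0.25, lik 0.22, product 0.05500; [3] prior 0.25, lik 0.12, product 0.03000; [4] prior 0.25, lik 0.032, product 0.008000.
Normalizing constant = 0.16800; the posterior for Machine 1 is its product over the sum, 0.07500/0.16800 = 0.446.

Posterior probability ≈ 0.446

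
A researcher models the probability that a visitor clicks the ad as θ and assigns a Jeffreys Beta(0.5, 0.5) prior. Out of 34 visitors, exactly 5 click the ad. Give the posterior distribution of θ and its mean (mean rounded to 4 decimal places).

Observing 5 successes and 29 failures updates Beta(0.5, 0.5) by adding the success and failure counts to the two shape parameters: α = 0.5+5 = 5.5, β = 0.5+29 = 29.5.
E[θ | data] = 5.5/(5.5+29.5) = 0.1571.

Posterior: Beta(5.5, 29.5); mean ≈ 0.1571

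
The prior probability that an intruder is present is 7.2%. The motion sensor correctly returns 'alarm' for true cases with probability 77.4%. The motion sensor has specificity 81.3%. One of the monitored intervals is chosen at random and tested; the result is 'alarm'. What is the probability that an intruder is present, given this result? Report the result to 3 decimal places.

P(H | E) ≈ 0.243

Let H be the event that an intruder is present. P(H) = 0.072, so P(¬H) = 0.928. With E the 'alarm' result, P(E|H) = 0.774 and P(E|¬H) = 0.187.
P(E) = 0.774·0.072 + 0.187·0.928 = 0.055728 + 0.17354 = 0.22926.
By Bayes' theorem, P(H|E) = 0.055728 / 0.22926 = 0.243.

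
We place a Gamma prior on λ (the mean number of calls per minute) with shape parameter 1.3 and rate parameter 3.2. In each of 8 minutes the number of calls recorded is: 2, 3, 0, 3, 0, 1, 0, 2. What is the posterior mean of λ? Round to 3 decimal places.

Posterior mean ≈ 1.098

The Poisson likelihood adds the total count to the shape and the number of exposure periods to the rate. Here ∑xᵢ = 11 and n = 8, so shape 1.3→12.3 and rate 3.2→11.2.
Posterior mean = shape/rate = 12.3/11.2 = 1.098.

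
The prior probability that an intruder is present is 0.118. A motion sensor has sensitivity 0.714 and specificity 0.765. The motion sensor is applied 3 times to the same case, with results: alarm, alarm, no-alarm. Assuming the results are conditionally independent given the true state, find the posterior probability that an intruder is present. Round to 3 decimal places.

Let H be the event that an intruder is present; start with P(H) = 0.118. P('alarm'|H) = 0.714, P('alarm'|¬H) = 0.235.
Update on result 1 ('alarm'): P(H) ← 0.714·0.1180 / (0.714·0.1180 + 0.235·0.8820) = 0.084252/0.29152 = 0.2890.
Update on result 2 ('alarm'): P(H) ← 0.714·0.2890 / (0.714·0.2890 + 0.235·0.7110) = 0.20635/0.37343 = 0.5526.
Update on result 3 ('no-alarm'): P(H) ← 0.286·0.5526 / (0.286·0.5526 + 0.765·0.4474) = 0.15804/0.50032 = 0.3159.

Posterior P(H) ≈ 0.316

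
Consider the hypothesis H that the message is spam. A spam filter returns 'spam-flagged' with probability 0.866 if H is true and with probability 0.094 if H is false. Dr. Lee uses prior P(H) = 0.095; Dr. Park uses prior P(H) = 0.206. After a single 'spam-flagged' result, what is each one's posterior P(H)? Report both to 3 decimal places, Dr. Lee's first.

Dr. Lee: 0.492; Dr. Park: 0.705

The likelihood ratio for a 'spam-flagged' result is 0.866/0.094 = 9.2128.
Dr. Lee: prior odds 0.095/0.905 = 0.10497; posterior odds 0.96709; posterior probability 0.492.
Dr. Park: prior odds 0.206/0.794 = 0.25945; posterior odds 2.3902; posterior probability 0.705.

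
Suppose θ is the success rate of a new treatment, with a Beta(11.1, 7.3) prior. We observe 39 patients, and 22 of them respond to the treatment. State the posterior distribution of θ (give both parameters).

Posterior: Beta(33.1, 24.3)

The binomial likelihood is conjugate to the Beta prior: with 22 successes and 17 failures, the posterior is Beta(11.1+22, 7.3+17) = Beta(33.1, 24.3).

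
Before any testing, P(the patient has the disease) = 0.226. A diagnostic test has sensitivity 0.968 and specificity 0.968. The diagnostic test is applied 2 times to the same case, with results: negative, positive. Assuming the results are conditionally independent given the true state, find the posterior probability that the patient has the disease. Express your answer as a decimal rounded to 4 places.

Let H be the event that the patient has the disease; start with P(H) = 0.226. P('positive'|H) = 0.968, P('positive'|¬H) = 0.032.
Update on result 1 ('negative'): P(H) ← 0.032·0.2260 / (0.032·0.2260 + 0.968·0.7740) = 0.0072320/0.75646 = 0.0096.
Update on result 2 ('positive'): P(H) ← 0.968·0.0096 / (0.968·0.0096 + 0.032·0.9904) = 0.0092543/0.040948 = 0.2260.

Posterior P(H) ≈ 0.2260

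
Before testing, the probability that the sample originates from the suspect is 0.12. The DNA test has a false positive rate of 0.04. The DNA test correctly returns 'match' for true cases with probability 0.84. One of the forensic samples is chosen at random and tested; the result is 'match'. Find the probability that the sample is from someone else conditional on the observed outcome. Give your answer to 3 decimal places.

Write H for 'the sample originates from the suspect'. Prior odds H:¬H = 0.12/0.88 = 0.13636. For the 'match' outcome, the likelihood ratio is 0.84/0.04 = 21.000.
Posterior odds = 0.13636 × 21.000 = 2.8636, so P(H|E) = 2.8636/(1+2.8636) = 0.741. Then P(¬H|E) = 1 − 0.741 = 0.259.

P(¬H | E) ≈ 0.259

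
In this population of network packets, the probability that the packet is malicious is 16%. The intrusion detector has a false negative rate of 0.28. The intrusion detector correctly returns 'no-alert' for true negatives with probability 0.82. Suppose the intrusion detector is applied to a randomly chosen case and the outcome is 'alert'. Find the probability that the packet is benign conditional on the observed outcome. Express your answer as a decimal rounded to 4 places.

P(¬H | E) ≈ 0.5676

Let H be the event that the packet is malicious. P(H) = 0.16, so P(¬H) = 0.84. With E the 'alert' result, P(E|H) = 0.72 and P(E|¬H) = 0.18.
P(E) = 0.72·0.16 + 0.18·0.84 = 0.11520 + 0.15120 = 0.26640.
By Bayes' theorem, P(H|E) = 0.11520 / 0.26640 = 0.4324. Hence P(¬H|E) = 1 − 0.4324 = 0.5676.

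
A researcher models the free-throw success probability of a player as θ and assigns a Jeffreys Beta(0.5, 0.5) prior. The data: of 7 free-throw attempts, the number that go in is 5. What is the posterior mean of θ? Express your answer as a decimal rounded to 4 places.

The binomial likelihood is conjugate to the Beta prior: with 5 successes and 2 failures, the posterior is Beta(0.5+5, 0.5+2) = Beta(5.5, 2.5).
Posterior mean = α/(α+β) = 5.5/8 = 0.6875.

Posterior mean ≈ 0.6875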